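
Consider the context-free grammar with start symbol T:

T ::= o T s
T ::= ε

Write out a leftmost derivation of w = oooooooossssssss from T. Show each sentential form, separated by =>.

T => oTs => ooTss => oooTsss => ooooTssss => oooooTsssss => ooooooTssssss => oooooooTsssssss => ooooooooTssssssss => oooooooossssssss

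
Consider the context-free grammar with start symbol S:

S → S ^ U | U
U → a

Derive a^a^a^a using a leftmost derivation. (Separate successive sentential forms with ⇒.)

S ⇒ S^U   [S → S ^ U]
S^U ⇒ S^U^U   [S → S ^ U]
S^U^U ⇒ S^U^U^U   [S → S ^ U]
S^U^U^U ⇒ U^U^U^U   [S → U]
U^U^U^U ⇒ a^U^U^U   [U → a]
a^U^U^U ⇒ a^a^U^U   [U → a]
a^a^U^U ⇒ a^a^a^U   [U → a]
a^a^a^U ⇒ a^a^a^a   [U → a]

S⇒S^U⇒S^U^U⇒S^U^U^U⇒U^U^U^U⇒a^U^U^U⇒a^a^U^U⇒a^a^a^U⇒a^a^a^a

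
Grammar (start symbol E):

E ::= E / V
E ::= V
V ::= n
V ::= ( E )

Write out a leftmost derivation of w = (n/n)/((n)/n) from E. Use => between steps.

E => E/V   [E ::= E / V]
E/V => V/V   [E ::= V]
V/V => (E)/V   [V ::= ( E )]
(E)/V => (E/V)/V   [E ::= E / V]
(E/V)/V => (V/V)/V   [E ::= V]
(V/V)/V => (n/V)/V   [V ::= n]
(n/V)/V => (n/n)/V   [V ::= n]
(n/n)/V => (n/n)/(E)   [V ::= ( E )]
(n/n)/(E) => (n/n)/(E/V)   [E ::= E / V]
(n/n)/(E/V) => (n/n)/(V/V)   [E ::= V]
(n/n)/(V/V) => (n/n)/((E)/V)   [V ::= ( E )]
(n/n)/((E)/V) => (n/n)/((V)/V)   [E ::= V]
(n/n)/((V)/V) => (n/n)/((n)/V)   [V ::= n]
(n/n)/((n)/V) => (n/n)/((n)/n)   [V ::= n]

E => E/V => V/V => (E)/V => (E/V)/V => (V/V)/V => (n/V)/V => (n/n)/V => (n/n)/(E) => (n/n)/(E/V) => (n/n)/(V/V) => (n/n)/((E)/V) => (n/n)/((V)/V) => (n/n)/((n)/V) => (n/n)/((n)/n)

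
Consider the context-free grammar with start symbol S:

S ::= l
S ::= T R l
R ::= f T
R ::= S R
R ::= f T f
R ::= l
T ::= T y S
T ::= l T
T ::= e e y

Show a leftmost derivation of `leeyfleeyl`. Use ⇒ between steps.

S ⇒ TRl   [S ::= T R l]
TRl ⇒ lTRl   [T ::= l T]
lTRl ⇒ leeyRl   [T ::= e e y]
leeyRl ⇒ leeyfTl   [R ::= f T]
leeyfTl ⇒ leeyflTl   [T ::= l T]
leeyflTl ⇒ leeyfleeyl   [T ::= e e y]

S ⇒ TRl ⇒ lTRl ⇒ leeyRl ⇒ leeyfTl ⇒ leeyflTl ⇒ leeyfleeyl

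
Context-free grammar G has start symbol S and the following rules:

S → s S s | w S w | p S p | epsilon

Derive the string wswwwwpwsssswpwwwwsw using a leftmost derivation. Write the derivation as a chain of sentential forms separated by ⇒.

S ⇒ wSw   [S → w S w]
wSw ⇒ wsSsw   [S → s S s]
wsSsw ⇒ wswSwsw   [S → w S w]
wswSwsw ⇒ wswwSwwsw   [S → w S w]
wswwSwwsw ⇒ wswwwSwwwsw   [S → w S w]
wswwwSwwwsw ⇒ wswwwwSwwwwsw   [S → w S w]
wswwwwSwwwwsw ⇒ wswwwwpSpwwwwsw   [S → p S p]
wswwwwpSpwwwwsw ⇒ wswwwwpwSwpwwwwsw   [S → w S w]
wswwwwpwSwpwwwwsw ⇒ wswwwwpwsSswpwwwwsw   [S → s S s]
wswwwwpwsSswpwwwwsw ⇒ wswwwwpwssSsswpwwwwsw   [S → s S s]
wswwwwpwssSsswpwwwwsw ⇒ wswwwwpwsssswpwwwwsw   [S → epsilon]

S⇒wSw⇒wsSsw⇒wswSwsw⇒wswwSwwsw⇒wswwwSwwwsw⇒wswwwwSwwwwsw⇒wswwwwpSpwwwwsw⇒wswwwwpwSwpwwwwsw⇒wswwwwpwsSswpwwwwsw⇒wswwwwpwssSsswpwwwwsw⇒wswwwwpwsssswpwwwwsw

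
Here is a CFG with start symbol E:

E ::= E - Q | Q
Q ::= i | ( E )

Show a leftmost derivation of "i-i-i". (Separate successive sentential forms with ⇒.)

E ⇒ E-Q ⇒ E-Q-Q ⇒ Q-Q-Q ⇒ i-Q-Q ⇒ i-i-Q ⇒ i-i-i

E ⇒ E-Q   [E ::= E - Q]
E-Q ⇒ E-Q-Q   [E ::= E - Q]
E-Q-Q ⇒ Q-Q-Q   [E ::= Q]
Q-Q-Q ⇒ i-Q-Q   [Q ::= i]
i-Q-Q ⇒ i-i-Q   [Q ::= i]
i-i-Q ⇒ i-i-i   [Q ::= i]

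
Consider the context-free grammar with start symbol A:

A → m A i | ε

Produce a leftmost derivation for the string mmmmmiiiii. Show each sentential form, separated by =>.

A => mAi   [A → m A i]
mAi => mmAii   [A → m A i]
mmAii => mmmAiii   [A → m A i]
mmmAiii => mmmmAiiii   [A → m A i]
mmmmAiiii => mmmmmAiiiii   [A → m A i]
mmmmmAiiiii => mmmmmiiiii   [A → ε]

A => mAi => mmAii => mmmAiii => mmmmAiiii => mmmmmAiiiii => mmmmmiiiii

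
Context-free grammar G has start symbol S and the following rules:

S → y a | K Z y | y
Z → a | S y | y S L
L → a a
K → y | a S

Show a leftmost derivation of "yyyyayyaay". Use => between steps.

S => KZy => yZy => yySLy => yyKZyLy => yyyZyLy => yyySyyLy => yyyyayyLy => yyyyayyaay

S => KZy   [S → K Z y]
KZy => yZy   [K → y]
yZy => yySLy   [Z → y S L]
yySLy => yyKZyLy   [S → K Z y]
yyKZyLy => yyyZyLy   [K → y]
yyyZyLy => yyySyyLy   [Z → S y]
yyySyyLy => yyyyayyLy   [S → y a]
yyyyayyLy => yyyyayyaay   [L → a a]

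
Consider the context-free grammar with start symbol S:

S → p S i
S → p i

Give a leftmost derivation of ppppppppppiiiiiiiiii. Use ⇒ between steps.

S ⇒ pSi   [S → p S i]
pSi ⇒ ppSii   [S → p S i]
ppSii ⇒ pppSiii   [S → p S i]
pppSiii ⇒ ppppSiiii   [S → p S i]
ppppSiiii ⇒ pppppSiiiii   [S → p S i]
pppppSiiiii ⇒ ppppppSiiiiii   [S → p S i]
ppppppSiiiiii ⇒ pppppppSiiiiiii   [S → p S i]
pppppppSiiiiiii ⇒ ppppppppSiiiiiiii   [S → p S i]
ppppppppSiiiiiiii ⇒ pppppppppSiiiiiiiii   [S → p S i]
pppppppppSiiiiiiiii ⇒ ppppppppppiiiiiiiiii   [S → p i]

S⇒pSi⇒ppSii⇒pppSiii⇒ppppSiiii⇒pppppSiiiii⇒ppppppSiiiiii⇒pppppppSiiiiiii⇒ppppppppSiiiiiiii⇒pppppppppSiiiiiiiii⇒ppppppppppiiiiiiiiii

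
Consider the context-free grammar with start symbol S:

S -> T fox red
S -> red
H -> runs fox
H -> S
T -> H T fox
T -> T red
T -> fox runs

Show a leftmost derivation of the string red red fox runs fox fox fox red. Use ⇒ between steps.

S ⇒ T fox red   [S -> T fox red]
T fox red ⇒ H T fox fox red   [T -> H T fox]
H T fox fox red ⇒ S T fox fox red   [H -> S]
S T fox fox red ⇒ red T fox fox red   [S -> red]
red T fox fox red ⇒ red H T fox fox fox red   [T -> H T fox]
red H T fox fox fox red ⇒ red S T fox fox fox red   [H -> S]
red S T fox fox fox red ⇒ red red T fox fox fox red   [S -> red]
red red T fox fox fox red ⇒ red red fox runs fox fox fox red   [T -> fox runs]

S ⇒ T fox red ⇒ H T fox fox red ⇒ S T fox fox red ⇒ red T fox fox red ⇒ red H T fox fox fox red ⇒ red S T fox fox fox red ⇒ red red T fox fox fox red ⇒ red red fox runs fox fox fox red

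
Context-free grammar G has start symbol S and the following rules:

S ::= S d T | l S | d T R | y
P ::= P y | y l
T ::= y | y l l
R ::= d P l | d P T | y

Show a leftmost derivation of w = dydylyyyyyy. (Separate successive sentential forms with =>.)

S=>dTR=>dyR=>dydPT=>dydPyT=>dydPyyT=>dydPyyyT=>dydPyyyyT=>dydPyyyyyT=>dydylyyyyyT=>dydylyyyyyy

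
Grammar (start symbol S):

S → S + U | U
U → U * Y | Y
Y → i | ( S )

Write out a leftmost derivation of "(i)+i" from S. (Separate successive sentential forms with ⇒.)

S ⇒ S+U ⇒ U+U ⇒ Y+U ⇒ (S)+U ⇒ (U)+U ⇒ (Y)+U ⇒ (i)+U ⇒ (i)+Y ⇒ (i)+i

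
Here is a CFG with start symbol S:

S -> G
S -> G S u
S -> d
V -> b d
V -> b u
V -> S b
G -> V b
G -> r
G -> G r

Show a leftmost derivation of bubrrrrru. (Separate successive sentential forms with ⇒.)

S ⇒ GSu   [S -> G S u]
GSu ⇒ GrSu   [G -> G r]
GrSu ⇒ VbrSu   [G -> V b]
VbrSu ⇒ bubrSu   [V -> b u]
bubrSu ⇒ bubrGu   [S -> G]
bubrGu ⇒ bubrGru   [G -> G r]
bubrGru ⇒ bubrGrru   [G -> G r]
bubrGrru ⇒ bubrGrrru   [G -> G r]
bubrGrrru ⇒ bubrrrrru   [G -> r]

S⇒GSu⇒GrSu⇒VbrSu⇒bubrSu⇒bubrGu⇒bubrGru⇒bubrGrru⇒bubrGrrru⇒bubrrrrru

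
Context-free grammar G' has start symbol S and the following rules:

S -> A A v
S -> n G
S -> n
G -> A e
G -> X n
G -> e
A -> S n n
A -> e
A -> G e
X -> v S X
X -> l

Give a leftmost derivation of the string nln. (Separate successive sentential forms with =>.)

S => nG => nXn => nln

S => nG   [S -> n G]
nG => nXn   [G -> X n]
nXn => nln   [X -> l]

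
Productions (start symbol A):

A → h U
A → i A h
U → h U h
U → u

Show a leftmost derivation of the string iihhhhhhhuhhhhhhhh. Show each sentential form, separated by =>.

A => iAh => iiAhh => iihUhh => iihhUhhh => iihhhUhhhh => iihhhhUhhhhh => iihhhhhUhhhhhh => iihhhhhhUhhhhhhh => iihhhhhhhUhhhhhhhh => iihhhhhhhuhhhhhhhh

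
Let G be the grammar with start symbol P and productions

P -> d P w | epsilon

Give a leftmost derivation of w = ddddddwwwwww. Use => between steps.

P => dPw => ddPww => dddPwww => ddddPwwww => dddddPwwwww => ddddddPwwwwww => ddddddwwwwww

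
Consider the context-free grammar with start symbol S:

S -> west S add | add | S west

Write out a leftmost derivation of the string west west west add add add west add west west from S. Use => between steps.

S => S west => S west west => west S add west west => west S west add west west => west west S add west add west west => west west west S add add west add west west => west west west add add add west add west west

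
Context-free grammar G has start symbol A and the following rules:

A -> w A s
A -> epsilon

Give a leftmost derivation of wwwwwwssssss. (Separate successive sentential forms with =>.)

A => wAs   [A -> w A s]
wAs => wwAss   [A -> w A s]
wwAss => wwwAsss   [A -> w A s]
wwwAsss => wwwwAssss   [A -> w A s]
wwwwAssss => wwwwwAsssss   [A -> w A s]
wwwwwAsssss => wwwwwwAssssss   [A -> w A s]
wwwwwwAssssss => wwwwwwssssss   [A -> epsilon]

A=>wAs=>wwAss=>wwwAsss=>wwwwAssss=>wwwwwAsssss=>wwwwwwAssssss=>wwwwwwssssss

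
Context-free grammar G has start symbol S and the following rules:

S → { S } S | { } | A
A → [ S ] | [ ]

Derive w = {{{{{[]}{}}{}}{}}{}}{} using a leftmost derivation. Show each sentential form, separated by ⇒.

S ⇒ {S}S   [S → { S } S]
{S}S ⇒ {{S}S}S   [S → { S } S]
{{S}S}S ⇒ {{{S}S}S}S   [S → { S } S]
{{{S}S}S}S ⇒ {{{{S}S}S}S}S   [S → { S } S]
{{{{S}S}S}S}S ⇒ {{{{{S}S}S}S}S}S   [S → { S } S]
{{{{{S}S}S}S}S}S ⇒ {{{{{A}S}S}S}S}S   [S → A]
{{{{{A}S}S}S}S}S ⇒ {{{{{[]}S}S}S}S}S   [A → [ ]]
{{{{{[]}S}S}S}S}S ⇒ {{{{{[]}{}}S}S}S}S   [S → { }]
{{{{{[]}{}}S}S}S}S ⇒ {{{{{[]}{}}{}}S}S}S   [S → { }]
{{{{{[]}{}}{}}S}S}S ⇒ {{{{{[]}{}}{}}{}}S}S   [S → { }]
{{{{{[]}{}}{}}{}}S}S ⇒ {{{{{[]}{}}{}}{}}{}}S   [S → { }]
{{{{{[]}{}}{}}{}}{}}S ⇒ {{{{{[]}{}}{}}{}}{}}{}   [S → { }]

S⇒{S}S⇒{{S}S}S⇒{{{S}S}S}S⇒{{{{S}S}S}S}S⇒{{{{{S}S}S}S}S}S⇒{{{{{A}S}S}S}S}S⇒{{{{{[]}S}S}S}S}S⇒{{{{{[]}{}}S}S}S}S⇒{{{{{[]}{}}{}}S}S}S⇒{{{{{[]}{}}{}}{}}S}S⇒{{{{{[]}{}}{}}{}}{}}S⇒{{{{{[]}{}}{}}{}}{}}{}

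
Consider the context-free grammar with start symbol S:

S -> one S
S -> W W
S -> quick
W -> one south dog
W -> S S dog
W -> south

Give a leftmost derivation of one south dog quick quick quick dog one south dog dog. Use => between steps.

S => W W   [S -> W W]
W W => one south dog W   [W -> one south dog]
one south dog W => one south dog S S dog   [W -> S S dog]
one south dog S S dog => one south dog quick S dog   [S -> quick]
one south dog quick S dog => one south dog quick W W dog   [S -> W W]
one south dog quick W W dog => one south dog quick S S dog W dog   [W -> S S dog]
one south dog quick S S dog W dog => one south dog quick quick S dog W dog   [S -> quick]
one south dog quick quick S dog W dog => one south dog quick quick quick dog W dog   [S -> quick]
one south dog quick quick quick dog W dog => one south dog quick quick quick dog one south dog dog   [W -> one south dog]

S => W W => one south dog W => one south dog S S dog => one south dog quick S dog => one south dog quick W W dog => one south dog quick S S dog W dog => one south dog quick quick S dog W dog => one south dog quick quick quick dog W dog => one south dog quick quick quick dog one south dog dog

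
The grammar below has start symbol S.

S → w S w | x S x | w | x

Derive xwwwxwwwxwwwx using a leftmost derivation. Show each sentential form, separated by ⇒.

S⇒xSx⇒xwSwx⇒xwwSwwx⇒xwwwSwwwx⇒xwwwxSxwwwx⇒xwwwxwSwxwwwx⇒xwwwxwwwxwwwx

S ⇒ xSx   [S → x S x]
xSx ⇒ xwSwx   [S → w S w]
xwSwx ⇒ xwwSwwx   [S → w S w]
xwwSwwx ⇒ xwwwSwwwx   [S → w S w]
xwwwSwwwx ⇒ xwwwxSxwwwx   [S → x S x]
xwwwxSxwwwx ⇒ xwwwxwSwxwwwx   [S → w S w]
xwwwxwSwxwwwx ⇒ xwwwxwwwxwwwx   [S → w]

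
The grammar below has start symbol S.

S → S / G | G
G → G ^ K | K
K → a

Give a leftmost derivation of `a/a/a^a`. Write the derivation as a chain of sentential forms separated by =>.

S => S/G   [S → S / G]
S/G => S/G/G   [S → S / G]
S/G/G => G/G/G   [S → G]
G/G/G => K/G/G   [G → K]
K/G/G => a/G/G   [K → a]
a/G/G => a/K/G   [G → K]
a/K/G => a/a/G   [K → a]
a/a/G => a/a/G^K   [G → G ^ K]
a/a/G^K => a/a/K^K   [G → K]
a/a/K^K => a/a/a^K   [K → a]
a/a/a^K => a/a/a^a   [K → a]

S => S/G => S/G/G => G/G/G => K/G/G => a/G/G => a/K/G => a/a/G => a/a/G^K => a/a/K^K => a/a/a^K => a/a/a^a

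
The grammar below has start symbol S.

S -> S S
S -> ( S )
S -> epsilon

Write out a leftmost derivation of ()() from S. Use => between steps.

S => SS => (S)S => ()S => ()(S) => ()()

S => SS   [S -> S S]
SS => (S)S   [S -> ( S )]
(S)S => ()S   [S -> epsilon]
()S => ()(S)   [S -> ( S )]
()(S) => ()()   [S -> epsilon]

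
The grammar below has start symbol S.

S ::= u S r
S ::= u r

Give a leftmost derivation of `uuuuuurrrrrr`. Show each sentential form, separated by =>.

S => uSr => uuSrr => uuuSrrr => uuuuSrrrr => uuuuuSrrrrr => uuuuuurrrrrr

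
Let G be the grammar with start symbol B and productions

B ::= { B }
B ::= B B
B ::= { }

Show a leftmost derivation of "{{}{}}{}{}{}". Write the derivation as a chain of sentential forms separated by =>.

B => BB   [B ::= B B]
BB => BBB   [B ::= B B]
BBB => BBBB   [B ::= B B]
BBBB => {B}BBB   [B ::= { B }]
{B}BBB => {BB}BBB   [B ::= B B]
{BB}BBB => {{}B}BBB   [B ::= { }]
{{}B}BBB => {{}{}}BBB   [B ::= { }]
{{}{}}BBB => {{}{}}{}BB   [B ::= { }]
{{}{}}{}BB => {{}{}}{}{}B   [B ::= { }]
{{}{}}{}{}B => {{}{}}{}{}{}   [B ::= { }]

B=>BB=>BBB=>BBBB=>{B}BBB=>{BB}BBB=>{{}B}BBB=>{{}{}}BBB=>{{}{}}{}BB=>{{}{}}{}{}B=>{{}{}}{}{}{}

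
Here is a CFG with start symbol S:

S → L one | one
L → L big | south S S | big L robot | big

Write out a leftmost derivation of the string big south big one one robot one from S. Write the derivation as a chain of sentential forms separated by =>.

S => L one => big L robot one => big south S S robot one => big south L one S robot one => big south big one S robot one => big south big one one robot one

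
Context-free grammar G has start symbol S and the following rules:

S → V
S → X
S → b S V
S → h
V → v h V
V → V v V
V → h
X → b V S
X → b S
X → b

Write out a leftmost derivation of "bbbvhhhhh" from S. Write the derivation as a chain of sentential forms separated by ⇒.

S ⇒ bSV ⇒ bbSVV ⇒ bbXVV ⇒ bbbVSVV ⇒ bbbvhVSVV ⇒ bbbvhhSVV ⇒ bbbvhhhVV ⇒ bbbvhhhhV ⇒ bbbvhhhhh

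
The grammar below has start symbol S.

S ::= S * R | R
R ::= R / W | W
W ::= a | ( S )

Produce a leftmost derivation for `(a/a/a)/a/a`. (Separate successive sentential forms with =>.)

S => R   [S ::= R]
R => R/W   [R ::= R / W]
R/W => R/W/W   [R ::= R / W]
R/W/W => W/W/W   [R ::= W]
W/W/W => (S)/W/W   [W ::= ( S )]
(S)/W/W => (R)/W/W   [S ::= R]
(R)/W/W => (R/W)/W/W   [R ::= R / W]
(R/W)/W/W => (R/W/W)/W/W   [R ::= R / W]
(R/W/W)/W/W => (W/W/W)/W/W   [R ::= W]
(W/W/W)/W/W => (a/W/W)/W/W   [W ::= a]
(a/W/W)/W/W => (a/a/W)/W/W   [W ::= a]
(a/a/W)/W/W => (a/a/a)/W/W   [W ::= a]
(a/a/a)/W/W => (a/a/a)/a/W   [W ::= a]
(a/a/a)/a/W => (a/a/a)/a/a   [W ::= a]

S=>R=>R/W=>R/W/W=>W/W/W=>(S)/W/W=>(R)/W/W=>(R/W)/W/W=>(R/W/W)/W/W=>(W/W/W)/W/W=>(a/W/W)/W/W=>(a/a/W)/W/W=>(a/a/a)/W/W=>(a/a/a)/a/W=>(a/a/a)/a/a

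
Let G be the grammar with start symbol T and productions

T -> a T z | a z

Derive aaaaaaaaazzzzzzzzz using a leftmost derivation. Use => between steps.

T=>aTz=>aaTzz=>aaaTzzz=>aaaaTzzzz=>aaaaaTzzzzz=>aaaaaaTzzzzzz=>aaaaaaaTzzzzzzz=>aaaaaaaaTzzzzzzzz=>aaaaaaaaazzzzzzzzz

T => aTz   [T -> a T z]
aTz => aaTzz   [T -> a T z]
aaTzz => aaaTzzz   [T -> a T z]
aaaTzzz => aaaaTzzzz   [T -> a T z]
aaaaTzzzz => aaaaaTzzzzz   [T -> a T z]
aaaaaTzzzzz => aaaaaaTzzzzzz   [T -> a T z]
aaaaaaTzzzzzz => aaaaaaaTzzzzzzz   [T -> a T z]
aaaaaaaTzzzzzzz => aaaaaaaaTzzzzzzzz   [T -> a T z]
aaaaaaaaTzzzzzzzz => aaaaaaaaazzzzzzzzz   [T -> a z]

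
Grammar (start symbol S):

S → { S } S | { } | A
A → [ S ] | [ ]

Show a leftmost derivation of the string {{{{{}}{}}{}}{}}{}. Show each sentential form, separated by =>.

S => {S}S => {{S}S}S => {{{S}S}S}S => {{{{S}S}S}S}S => {{{{{}}S}S}S}S => {{{{{}}{}}S}S}S => {{{{{}}{}}{}}S}S => {{{{{}}{}}{}}{}}S => {{{{{}}{}}{}}{}}{}

S => {S}S   [S → { S } S]
{S}S => {{S}S}S   [S → { S } S]
{{S}S}S => {{{S}S}S}S   [S → { S } S]
{{{S}S}S}S => {{{{S}S}S}S}S   [S → { S } S]
{{{{S}S}S}S}S => {{{{{}}S}S}S}S   [S → { }]
{{{{{}}S}S}S}S => {{{{{}}{}}S}S}S   [S → { }]
{{{{{}}{}}S}S}S => {{{{{}}{}}{}}S}S   [S → { }]
{{{{{}}{}}{}}S}S => {{{{{}}{}}{}}{}}S   [S → { }]
{{{{{}}{}}{}}{}}S => {{{{{}}{}}{}}{}}{}   [S → { }]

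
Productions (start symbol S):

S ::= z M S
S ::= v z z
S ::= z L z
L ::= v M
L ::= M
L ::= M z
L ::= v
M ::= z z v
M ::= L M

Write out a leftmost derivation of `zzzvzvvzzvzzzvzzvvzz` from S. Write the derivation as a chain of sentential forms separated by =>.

S => zMS   [S ::= z M S]
zMS => zLMS   [M ::= L M]
zLMS => zMzMS   [L ::= M z]
zMzMS => zzzvzMS   [M ::= z z v]
zzzvzMS => zzzvzLMS   [M ::= L M]
zzzvzLMS => zzzvzvMMS   [L ::= v M]
zzzvzvMMS => zzzvzvLMMS   [M ::= L M]
zzzvzvLMMS => zzzvzvMzMMS   [L ::= M z]
zzzvzvMzMMS => zzzvzvLMzMMS   [M ::= L M]
zzzvzvLMzMMS => zzzvzvvMzMMS   [L ::= v]
zzzvzvvMzMMS => zzzvzvvzzvzMMS   [M ::= z z v]
zzzvzvvzzvzMMS => zzzvzvvzzvzzzvMS   [M ::= z z v]
zzzvzvvzzvzzzvMS => zzzvzvvzzvzzzvzzvS   [M ::= z z v]
zzzvzvvzzvzzzvzzvS => zzzvzvvzzvzzzvzzvvzz   [S ::= v z z]

S => zMS => zLMS => zMzMS => zzzvzMS => zzzvzLMS => zzzvzvMMS => zzzvzvLMMS => zzzvzvMzMMS => zzzvzvLMzMMS => zzzvzvvMzMMS => zzzvzvvzzvzMMS => zzzvzvvzzvzzzvMS => zzzvzvvzzvzzzvzzvS => zzzvzvvzzvzzzvzzvvzz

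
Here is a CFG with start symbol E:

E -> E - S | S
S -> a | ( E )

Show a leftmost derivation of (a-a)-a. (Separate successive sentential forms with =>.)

E => E-S => S-S => (E)-S => (E-S)-S => (S-S)-S => (a-S)-S => (a-a)-S => (a-a)-a

E => E-S   [E -> E - S]
E-S => S-S   [E -> S]
S-S => (E)-S   [S -> ( E )]
(E)-S => (E-S)-S   [E -> E - S]
(E-S)-S => (S-S)-S   [E -> S]
(S-S)-S => (a-S)-S   [S -> a]
(a-S)-S => (a-a)-S   [S -> a]
(a-a)-S => (a-a)-a   [S -> a]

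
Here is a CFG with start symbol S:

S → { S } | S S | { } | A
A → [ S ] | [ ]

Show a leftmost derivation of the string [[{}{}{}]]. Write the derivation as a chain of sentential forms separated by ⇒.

S ⇒ A   [S → A]
A ⇒ [S]   [A → [ S ]]
[S] ⇒ [A]   [S → A]
[A] ⇒ [[S]]   [A → [ S ]]
[[S]] ⇒ [[SS]]   [S → S S]
[[SS]] ⇒ [[SSS]]   [S → S S]
[[SSS]] ⇒ [[{}SS]]   [S → { }]
[[{}SS]] ⇒ [[{}{}S]]   [S → { }]
[[{}{}S]] ⇒ [[{}{}{}]]   [S → { }]

S ⇒ A ⇒ [S] ⇒ [A] ⇒ [[S]] ⇒ [[SS]] ⇒ [[SSS]] ⇒ [[{}SS]] ⇒ [[{}{}S]] ⇒ [[{}{}{}]]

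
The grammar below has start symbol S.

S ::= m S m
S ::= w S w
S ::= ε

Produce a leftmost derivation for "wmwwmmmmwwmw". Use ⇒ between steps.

S ⇒ wSw ⇒ wmSmw ⇒ wmwSwmw ⇒ wmwwSwwmw ⇒ wmwwmSmwwmw ⇒ wmwwmmSmmwwmw ⇒ wmwwmmmmwwmw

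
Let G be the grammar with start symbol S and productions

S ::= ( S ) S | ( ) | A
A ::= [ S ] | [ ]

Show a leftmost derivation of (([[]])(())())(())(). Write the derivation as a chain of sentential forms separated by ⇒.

S ⇒ (S)S ⇒ ((S)S)S ⇒ ((A)S)S ⇒ (([S])S)S ⇒ (([A])S)S ⇒ (([[]])S)S ⇒ (([[]])(S)S)S ⇒ (([[]])(())S)S ⇒ (([[]])(())())S ⇒ (([[]])(())())(S)S ⇒ (([[]])(())())(())S ⇒ (([[]])(())())(())()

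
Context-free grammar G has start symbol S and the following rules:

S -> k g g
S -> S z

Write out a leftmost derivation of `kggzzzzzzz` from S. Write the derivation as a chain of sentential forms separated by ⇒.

S⇒Sz⇒Szz⇒Szzz⇒Szzzz⇒Szzzzz⇒Szzzzzz⇒Szzzzzzz⇒kggzzzzzzz

S ⇒ Sz   [S -> S z]
Sz ⇒ Szz   [S -> S z]
Szz ⇒ Szzz   [S -> S z]
Szzz ⇒ Szzzz   [S -> S z]
Szzzz ⇒ Szzzzz   [S -> S z]
Szzzzz ⇒ Szzzzzz   [S -> S z]
Szzzzzz ⇒ Szzzzzzz   [S -> S z]
Szzzzzzz ⇒ kggzzzzzzz   [S -> k g g]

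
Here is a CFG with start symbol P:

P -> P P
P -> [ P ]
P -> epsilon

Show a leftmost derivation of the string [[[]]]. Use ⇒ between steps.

P⇒PP⇒PPP⇒[P]PP⇒[PP]PP⇒[[P]P]PP⇒[[PP]P]PP⇒[[[P]P]P]PP⇒[[[]P]P]PP⇒[[[]]P]PP⇒[[[]]]PP⇒[[[]]]P⇒[[[]]]

P ⇒ PP   [P -> P P]
PP ⇒ PPP   [P -> P P]
PPP ⇒ [P]PP   [P -> [ P ]]
[P]PP ⇒ [PP]PP   [P -> P P]
[PP]PP ⇒ [[P]P]PP   [P -> [ P ]]
[[P]P]PP ⇒ [[PP]P]PP   [P -> P P]
[[PP]P]PP ⇒ [[[P]P]P]PP   [P -> [ P ]]
[[[P]P]P]PP ⇒ [[[]P]P]PP   [P -> epsilon]
[[[]P]P]PP ⇒ [[[]]P]PP   [P -> epsilon]
[[[]]P]PP ⇒ [[[]]]PP   [P -> epsilon]
[[[]]]PP ⇒ [[[]]]P   [P -> epsilon]
[[[]]]P ⇒ [[[]]]   [P -> epsilon]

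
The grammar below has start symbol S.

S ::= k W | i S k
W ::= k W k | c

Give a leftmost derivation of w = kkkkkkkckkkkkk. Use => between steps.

S=>kW=>kkWk=>kkkWkk=>kkkkWkkk=>kkkkkWkkkk=>kkkkkkWkkkkk=>kkkkkkkWkkkkkk=>kkkkkkkckkkkkk

S => kW   [S ::= k W]
kW => kkWk   [W ::= k W k]
kkWk => kkkWkk   [W ::= k W k]
kkkWkk => kkkkWkkk   [W ::= k W k]
kkkkWkkk => kkkkkWkkkk   [W ::= k W k]
kkkkkWkkkk => kkkkkkWkkkkk   [W ::= k W k]
kkkkkkWkkkkk => kkkkkkkWkkkkkk   [W ::= k W k]
kkkkkkkWkkkkkk => kkkkkkkckkkkkk   [W ::= c]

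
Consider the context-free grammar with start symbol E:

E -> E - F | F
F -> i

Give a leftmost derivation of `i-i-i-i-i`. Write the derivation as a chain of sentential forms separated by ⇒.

E ⇒ E-F ⇒ E-F-F ⇒ E-F-F-F ⇒ E-F-F-F-F ⇒ F-F-F-F-F ⇒ i-F-F-F-F ⇒ i-i-F-F-F ⇒ i-i-i-F-F ⇒ i-i-i-i-F ⇒ i-i-i-i-i

E ⇒ E-F   [E -> E - F]
E-F ⇒ E-F-F   [E -> E - F]
E-F-F ⇒ E-F-F-F   [E -> E - F]
E-F-F-F ⇒ E-F-F-F-F   [E -> E - F]
E-F-F-F-F ⇒ F-F-F-F-F   [E -> F]
F-F-F-F-F ⇒ i-F-F-F-F   [F -> i]
i-F-F-F-F ⇒ i-i-F-F-F   [F -> i]
i-i-F-F-F ⇒ i-i-i-F-F   [F -> i]
i-i-i-F-F ⇒ i-i-i-i-F   [F -> i]
i-i-i-i-F ⇒ i-i-i-i-i   [F -> i]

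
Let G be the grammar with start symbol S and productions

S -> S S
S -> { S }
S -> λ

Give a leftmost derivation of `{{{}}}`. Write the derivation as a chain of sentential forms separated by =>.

S => {S}   [S -> { S }]
{S} => {{S}}   [S -> { S }]
{{S}} => {{SS}}   [S -> S S]
{{SS}} => {{{S}S}}   [S -> { S }]
{{{S}S}} => {{{}S}}   [S -> λ]
{{{}S}} => {{{}}}   [S -> λ]

S => {S} => {{S}} => {{SS}} => {{{S}S}} => {{{}S}} => {{{}}}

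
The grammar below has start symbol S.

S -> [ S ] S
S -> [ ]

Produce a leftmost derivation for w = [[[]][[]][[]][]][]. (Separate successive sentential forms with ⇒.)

S ⇒ [S]S   [S -> [ S ] S]
[S]S ⇒ [[S]S]S   [S -> [ S ] S]
[[S]S]S ⇒ [[[]]S]S   [S -> [ ]]
[[[]]S]S ⇒ [[[]][S]S]S   [S -> [ S ] S]
[[[]][S]S]S ⇒ [[[]][[]]S]S   [S -> [ ]]
[[[]][[]]S]S ⇒ [[[]][[]][S]S]S   [S -> [ S ] S]
[[[]][[]][S]S]S ⇒ [[[]][[]][[]]S]S   [S -> [ ]]
[[[]][[]][[]]S]S ⇒ [[[]][[]][[]][]]S   [S -> [ ]]
[[[]][[]][[]][]]S ⇒ [[[]][[]][[]][]][]   [S -> [ ]]

S⇒[S]S⇒[[S]S]S⇒[[[]]S]S⇒[[[]][S]S]S⇒[[[]][[]]S]S⇒[[[]][[]][S]S]S⇒[[[]][[]][[]]S]S⇒[[[]][[]][[]][]]S⇒[[[]][[]][[]][]][]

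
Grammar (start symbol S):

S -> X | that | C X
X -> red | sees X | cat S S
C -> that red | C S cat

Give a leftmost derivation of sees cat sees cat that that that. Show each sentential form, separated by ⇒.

S ⇒ X   [S -> X]
X ⇒ sees X   [X -> sees X]
sees X ⇒ sees cat S S   [X -> cat S S]
sees cat S S ⇒ sees cat X S   [S -> X]
sees cat X S ⇒ sees cat sees X S   [X -> sees X]
sees cat sees X S ⇒ sees cat sees cat S S S   [X -> cat S S]
sees cat sees cat S S S ⇒ sees cat sees cat that S S   [S -> that]
sees cat sees cat that S S ⇒ sees cat sees cat that that S   [S -> that]
sees cat sees cat that that S ⇒ sees cat sees cat that that that   [S -> that]

S ⇒ X ⇒ sees X ⇒ sees cat S S ⇒ sees cat X S ⇒ sees cat sees X S ⇒ sees cat sees cat S S S ⇒ sees cat sees cat that S S ⇒ sees cat sees cat that that S ⇒ sees cat sees cat that that that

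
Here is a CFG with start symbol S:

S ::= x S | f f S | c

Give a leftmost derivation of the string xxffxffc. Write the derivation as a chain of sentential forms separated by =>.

S=>xS=>xxS=>xxffS=>xxffxS=>xxffxffS=>xxffxffc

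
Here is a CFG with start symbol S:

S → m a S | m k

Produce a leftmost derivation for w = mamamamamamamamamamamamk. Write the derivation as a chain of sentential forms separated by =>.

S=>maS=>mamaS=>mamamaS=>mamamamaS=>mamamamamaS=>mamamamamamaS=>mamamamamamamaS=>mamamamamamamamaS=>mamamamamamamamamaS=>mamamamamamamamamamaS=>mamamamamamamamamamamaS=>mamamamamamamamamamamamk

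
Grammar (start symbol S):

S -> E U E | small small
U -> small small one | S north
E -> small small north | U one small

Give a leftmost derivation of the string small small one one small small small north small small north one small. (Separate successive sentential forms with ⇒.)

S ⇒ E U E ⇒ U one small U E ⇒ small small one one small U E ⇒ small small one one small S north E ⇒ small small one one small small small north E ⇒ small small one one small small small north U one small ⇒ small small one one small small small north S north one small ⇒ small small one one small small small north small small north one small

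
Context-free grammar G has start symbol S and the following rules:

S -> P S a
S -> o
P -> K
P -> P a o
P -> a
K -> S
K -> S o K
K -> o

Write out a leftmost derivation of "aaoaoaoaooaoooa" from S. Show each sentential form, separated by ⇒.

S⇒PSa⇒KSa⇒SoKSa⇒PSaoKSa⇒PaoSaoKSa⇒PaoaoSaoKSa⇒PaoaoaoSaoKSa⇒PaoaoaoaoSaoKSa⇒aaoaoaoaoSaoKSa⇒aaoaoaoaooaoKSa⇒aaoaoaoaooaooSa⇒aaoaoaoaooaoooa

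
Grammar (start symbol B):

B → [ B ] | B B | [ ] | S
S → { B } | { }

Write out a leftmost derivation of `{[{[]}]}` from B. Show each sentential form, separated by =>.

B => S   [B → S]
S => {B}   [S → { B }]
{B} => {[B]}   [B → [ B ]]
{[B]} => {[S]}   [B → S]
{[S]} => {[{B}]}   [S → { B }]
{[{B}]} => {[{[]}]}   [B → [ ]]

B => S => {B} => {[B]} => {[S]} => {[{B}]} => {[{[]}]}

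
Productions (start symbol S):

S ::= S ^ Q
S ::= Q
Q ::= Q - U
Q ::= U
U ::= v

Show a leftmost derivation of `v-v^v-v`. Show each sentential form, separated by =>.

S => S^Q => Q^Q => Q-U^Q => U-U^Q => v-U^Q => v-v^Q => v-v^Q-U => v-v^U-U => v-v^v-U => v-v^v-v

S => S^Q   [S ::= S ^ Q]
S^Q => Q^Q   [S ::= Q]
Q^Q => Q-U^Q   [Q ::= Q - U]
Q-U^Q => U-U^Q   [Q ::= U]
U-U^Q => v-U^Q   [U ::= v]
v-U^Q => v-v^Q   [U ::= v]
v-v^Q => v-v^Q-U   [Q ::= Q - U]
v-v^Q-U => v-v^U-U   [Q ::= U]
v-v^U-U => v-v^v-U   [U ::= v]
v-v^v-U => v-v^v-v   [U ::= v]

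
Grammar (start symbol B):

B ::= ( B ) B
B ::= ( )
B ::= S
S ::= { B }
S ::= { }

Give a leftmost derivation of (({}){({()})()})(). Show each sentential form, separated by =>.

B => (B)B   [B ::= ( B ) B]
(B)B => ((B)B)B   [B ::= ( B ) B]
((B)B)B => ((S)B)B   [B ::= S]
((S)B)B => (({})B)B   [S ::= { }]
(({})B)B => (({})S)B   [B ::= S]
(({})S)B => (({}){B})B   [S ::= { B }]
(({}){B})B => (({}){(B)B})B   [B ::= ( B ) B]
(({}){(B)B})B => (({}){(S)B})B   [B ::= S]
(({}){(S)B})B => (({}){({B})B})B   [S ::= { B }]
(({}){({B})B})B => (({}){({()})B})B   [B ::= ( )]
(({}){({()})B})B => (({}){({()})()})B   [B ::= ( )]
(({}){({()})()})B => (({}){({()})()})()   [B ::= ( )]

B => (B)B => ((B)B)B => ((S)B)B => (({})B)B => (({})S)B => (({}){B})B => (({}){(B)B})B => (({}){(S)B})B => (({}){({B})B})B => (({}){({()})B})B => (({}){({()})()})B => (({}){({()})()})()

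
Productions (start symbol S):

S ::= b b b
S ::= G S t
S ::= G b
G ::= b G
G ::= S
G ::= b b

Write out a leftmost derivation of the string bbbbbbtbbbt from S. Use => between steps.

S=>GSt=>SSt=>GStSt=>SStSt=>GbStSt=>bbbStSt=>bbbGbtSt=>bbbbbbtSt=>bbbbbbtbbbt

S => GSt   [S ::= G S t]
GSt => SSt   [G ::= S]
SSt => GStSt   [S ::= G S t]
GStSt => SStSt   [G ::= S]
SStSt => GbStSt   [S ::= G b]
GbStSt => bbbStSt   [G ::= b b]
bbbStSt => bbbGbtSt   [S ::= G b]
bbbGbtSt => bbbbbbtSt   [G ::= b b]
bbbbbbtSt => bbbbbbtbbbt   [S ::= b b b]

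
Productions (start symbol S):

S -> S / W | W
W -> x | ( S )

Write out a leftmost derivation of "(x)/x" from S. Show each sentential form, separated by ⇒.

S ⇒ S/W ⇒ W/W ⇒ (S)/W ⇒ (W)/W ⇒ (x)/W ⇒ (x)/x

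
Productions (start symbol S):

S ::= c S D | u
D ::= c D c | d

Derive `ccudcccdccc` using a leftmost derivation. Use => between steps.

S=>cSD=>ccSDD=>ccuDD=>ccudD=>ccudcDc=>ccudccDcc=>ccudcccDccc=>ccudcccdccc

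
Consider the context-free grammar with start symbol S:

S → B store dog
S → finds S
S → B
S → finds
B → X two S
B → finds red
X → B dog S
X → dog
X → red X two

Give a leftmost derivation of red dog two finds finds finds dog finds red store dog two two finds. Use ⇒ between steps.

S ⇒ B ⇒ X two S ⇒ red X two two S ⇒ red B dog S two two S ⇒ red X two S dog S two two S ⇒ red dog two S dog S two two S ⇒ red dog two finds S dog S two two S ⇒ red dog two finds finds S dog S two two S ⇒ red dog two finds finds finds dog S two two S ⇒ red dog two finds finds finds dog B store dog two two S ⇒ red dog two finds finds finds dog finds red store dog two two S ⇒ red dog two finds finds finds dog finds red store dog two two finds

S ⇒ B   [S → B]
B ⇒ X two S   [B → X two S]
X two S ⇒ red X two two S   [X → red X two]
red X two two S ⇒ red B dog S two two S   [X → B dog S]
red B dog S two two S ⇒ red X two S dog S two two S   [B → X two S]
red X two S dog S two two S ⇒ red dog two S dog S two two S   [X → dog]
red dog two S dog S two two S ⇒ red dog two finds S dog S two two S   [S → finds S]
red dog two finds S dog S two two S ⇒ red dog two finds finds S dog S two two S   [S → finds S]
red dog two finds finds S dog S two two S ⇒ red dog two finds finds finds dog S two two S   [S → finds]
red dog two finds finds finds dog S two two S ⇒ red dog two finds finds finds dog B store dog two two S   [S → B store dog]
red dog two finds finds finds dog B store dog two two S ⇒ red dog two finds finds finds dog finds red store dog two two S   [B → finds red]
red dog two finds finds finds dog finds red store dog two two S ⇒ red dog two finds finds finds dog finds red store dog two two finds   [S → finds]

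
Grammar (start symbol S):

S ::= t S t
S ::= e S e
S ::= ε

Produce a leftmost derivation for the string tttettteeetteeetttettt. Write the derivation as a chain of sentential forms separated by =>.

S => tSt   [S ::= t S t]
tSt => ttStt   [S ::= t S t]
ttStt => tttSttt   [S ::= t S t]
tttSttt => ttteSettt   [S ::= e S e]
ttteSettt => tttetStettt   [S ::= t S t]
tttetStettt => tttettSttettt   [S ::= t S t]
tttettSttettt => tttetttStttettt   [S ::= t S t]
tttetttStttettt => tttettteSetttettt   [S ::= e S e]
tttettteSetttettt => tttettteeSeetttettt   [S ::= e S e]
tttettteeSeetttettt => tttettteeeSeeetttettt   [S ::= e S e]
tttettteeeSeeetttettt => tttettteeetSteeetttettt   [S ::= t S t]
tttettteeetSteeetttettt => tttettteeetteeetttettt   [S ::= ε]

S=>tSt=>ttStt=>tttSttt=>ttteSettt=>tttetStettt=>tttettSttettt=>tttetttStttettt=>tttettteSetttettt=>tttettteeSeetttettt=>tttettteeeSeeetttettt=>tttettteeetSteeetttettt=>tttettteeetteeetttettt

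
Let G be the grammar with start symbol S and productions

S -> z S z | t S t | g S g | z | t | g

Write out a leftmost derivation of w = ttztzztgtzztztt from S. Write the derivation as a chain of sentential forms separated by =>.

S => tSt => ttStt => ttzSztt => ttztStztt => ttztzSztztt => ttztzzSzztztt => ttztzztStzztztt => ttztzztgtzztztt

S => tSt   [S -> t S t]
tSt => ttStt   [S -> t S t]
ttStt => ttzSztt   [S -> z S z]
ttzSztt => ttztStztt   [S -> t S t]
ttztStztt => ttztzSztztt   [S -> z S z]
ttztzSztztt => ttztzzSzztztt   [S -> z S z]
ttztzzSzztztt => ttztzztStzztztt   [S -> t S t]
ttztzztStzztztt => ttztzztgtzztztt   [S -> g]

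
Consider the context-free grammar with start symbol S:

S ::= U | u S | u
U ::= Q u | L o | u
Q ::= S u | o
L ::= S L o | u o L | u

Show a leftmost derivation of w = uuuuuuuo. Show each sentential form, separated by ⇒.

S ⇒ uS ⇒ uuS ⇒ uuuS ⇒ uuuuS ⇒ uuuuuS ⇒ uuuuuuS ⇒ uuuuuuU ⇒ uuuuuuLo ⇒ uuuuuuuo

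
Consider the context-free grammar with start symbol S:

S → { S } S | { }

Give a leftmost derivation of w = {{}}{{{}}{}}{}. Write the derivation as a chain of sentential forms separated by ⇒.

S ⇒ {S}S   [S → { S } S]
{S}S ⇒ {{}}S   [S → { }]
{{}}S ⇒ {{}}{S}S   [S → { S } S]
{{}}{S}S ⇒ {{}}{{S}S}S   [S → { S } S]
{{}}{{S}S}S ⇒ {{}}{{{}}S}S   [S → { }]
{{}}{{{}}S}S ⇒ {{}}{{{}}{}}S   [S → { }]
{{}}{{{}}{}}S ⇒ {{}}{{{}}{}}{}   [S → { }]

S⇒{S}S⇒{{}}S⇒{{}}{S}S⇒{{}}{{S}S}S⇒{{}}{{{}}S}S⇒{{}}{{{}}{}}S⇒{{}}{{{}}{}}{}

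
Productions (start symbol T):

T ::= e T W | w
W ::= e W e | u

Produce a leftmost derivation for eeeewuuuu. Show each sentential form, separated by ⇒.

T ⇒ eTW   [T ::= e T W]
eTW ⇒ eeTWW   [T ::= e T W]
eeTWW ⇒ eeeTWWW   [T ::= e T W]
eeeTWWW ⇒ eeeeTWWWW   [T ::= e T W]
eeeeTWWWW ⇒ eeeewWWWW   [T ::= w]
eeeewWWWW ⇒ eeeewuWWW   [W ::= u]
eeeewuWWW ⇒ eeeewuuWW   [W ::= u]
eeeewuuWW ⇒ eeeewuuuW   [W ::= u]
eeeewuuuW ⇒ eeeewuuuu   [W ::= u]

T ⇒ eTW ⇒ eeTWW ⇒ eeeTWWW ⇒ eeeeTWWWW ⇒ eeeewWWWW ⇒ eeeewuWWW ⇒ eeeewuuWW ⇒ eeeewuuuW ⇒ eeeewuuuu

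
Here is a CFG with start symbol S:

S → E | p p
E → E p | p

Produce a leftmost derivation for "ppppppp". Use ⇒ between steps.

S ⇒ E   [S → E]
E ⇒ Ep   [E → E p]
Ep ⇒ Epp   [E → E p]
Epp ⇒ Eppp   [E → E p]
Eppp ⇒ Epppp   [E → E p]
Epppp ⇒ Eppppp   [E → E p]
Eppppp ⇒ Epppppp   [E → E p]
Epppppp ⇒ ppppppp   [E → p]

S ⇒ E ⇒ Ep ⇒ Epp ⇒ Eppp ⇒ Epppp ⇒ Eppppp ⇒ Epppppp ⇒ ppppppp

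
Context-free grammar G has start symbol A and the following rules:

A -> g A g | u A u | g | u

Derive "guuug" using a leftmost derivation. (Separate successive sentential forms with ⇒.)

A⇒gAg⇒guAug⇒guuug

A ⇒ gAg   [A -> g A g]
gAg ⇒ guAug   [A -> u A u]
guAug ⇒ guuug   [A -> u]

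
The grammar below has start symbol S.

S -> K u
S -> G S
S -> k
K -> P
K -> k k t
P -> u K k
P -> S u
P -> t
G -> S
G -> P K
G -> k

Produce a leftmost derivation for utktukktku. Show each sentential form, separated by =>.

S => GS => PKS => uKkKS => uPkKS => utkKS => utkPS => utktS => utktKu => utktPu => utktuKku => utktukktku

S => GS   [S -> G S]
GS => PKS   [G -> P K]
PKS => uKkKS   [P -> u K k]
uKkKS => uPkKS   [K -> P]
uPkKS => utkKS   [P -> t]
utkKS => utkPS   [K -> P]
utkPS => utktS   [P -> t]
utktS => utktKu   [S -> K u]
utktKu => utktPu   [K -> P]
utktPu => utktuKku   [P -> u K k]
utktuKku => utktukktku   [K -> k k t]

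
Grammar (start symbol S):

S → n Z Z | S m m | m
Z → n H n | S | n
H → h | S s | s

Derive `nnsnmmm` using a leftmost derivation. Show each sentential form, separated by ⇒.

S⇒Smm⇒nZZmm⇒nnHnZmm⇒nnsnZmm⇒nnsnSmm⇒nnsnmmm

S ⇒ Smm   [S → S m m]
Smm ⇒ nZZmm   [S → n Z Z]
nZZmm ⇒ nnHnZmm   [Z → n H n]
nnHnZmm ⇒ nnsnZmm   [H → s]
nnsnZmm ⇒ nnsnSmm   [Z → S]
nnsnSmm ⇒ nnsnmmm   [S → m]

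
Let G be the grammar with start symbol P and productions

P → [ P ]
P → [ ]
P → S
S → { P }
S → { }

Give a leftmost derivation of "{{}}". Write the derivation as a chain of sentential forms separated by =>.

P => S   [P → S]
S => {P}   [S → { P }]
{P} => {S}   [P → S]
{S} => {{}}   [S → { }]

P => S => {P} => {S} => {{}}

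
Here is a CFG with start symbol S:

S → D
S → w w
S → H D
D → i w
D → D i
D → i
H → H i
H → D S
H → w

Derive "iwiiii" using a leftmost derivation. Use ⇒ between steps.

S ⇒ HD   [S → H D]
HD ⇒ HiD   [H → H i]
HiD ⇒ DSiD   [H → D S]
DSiD ⇒ iSiD   [D → i]
iSiD ⇒ iHDiD   [S → H D]
iHDiD ⇒ iHiDiD   [H → H i]
iHiDiD ⇒ iwiDiD   [H → w]
iwiDiD ⇒ iwiiiD   [D → i]
iwiiiD ⇒ iwiiii   [D → i]

S⇒HD⇒HiD⇒DSiD⇒iSiD⇒iHDiD⇒iHiDiD⇒iwiDiD⇒iwiiiD⇒iwiiii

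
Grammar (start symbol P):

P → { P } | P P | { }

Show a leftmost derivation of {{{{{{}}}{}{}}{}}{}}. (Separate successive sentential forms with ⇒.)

P ⇒ {P} ⇒ {PP} ⇒ {{P}P} ⇒ {{PP}P} ⇒ {{{P}P}P} ⇒ {{{PP}P}P} ⇒ {{{PPP}P}P} ⇒ {{{{P}PP}P}P} ⇒ {{{{{P}}PP}P}P} ⇒ {{{{{{}}}PP}P}P} ⇒ {{{{{{}}}{}P}P}P} ⇒ {{{{{{}}}{}{}}P}P} ⇒ {{{{{{}}}{}{}}{}}P} ⇒ {{{{{{}}}{}{}}{}}{}}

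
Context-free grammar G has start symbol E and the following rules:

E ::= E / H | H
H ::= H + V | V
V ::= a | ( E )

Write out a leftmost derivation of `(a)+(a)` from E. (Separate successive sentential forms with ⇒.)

E ⇒ H   [E ::= H]
H ⇒ H+V   [H ::= H + V]
H+V ⇒ V+V   [H ::= V]
V+V ⇒ (E)+V   [V ::= ( E )]
(E)+V ⇒ (H)+V   [E ::= H]
(H)+V ⇒ (V)+V   [H ::= V]
(V)+V ⇒ (a)+V   [V ::= a]
(a)+V ⇒ (a)+(E)   [V ::= ( E )]
(a)+(E) ⇒ (a)+(H)   [E ::= H]
(a)+(H) ⇒ (a)+(V)   [H ::= V]
(a)+(V) ⇒ (a)+(a)   [V ::= a]

E⇒H⇒H+V⇒V+V⇒(E)+V⇒(H)+V⇒(V)+V⇒(a)+V⇒(a)+(E)⇒(a)+(H)⇒(a)+(V)⇒(a)+(a)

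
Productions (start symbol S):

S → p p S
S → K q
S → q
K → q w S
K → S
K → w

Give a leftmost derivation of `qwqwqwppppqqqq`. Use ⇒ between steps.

S ⇒ Kq ⇒ qwSq ⇒ qwKqq ⇒ qwqwSqq ⇒ qwqwKqqq ⇒ qwqwqwSqqq ⇒ qwqwqwppSqqq ⇒ qwqwqwppppSqqq ⇒ qwqwqwppppqqqq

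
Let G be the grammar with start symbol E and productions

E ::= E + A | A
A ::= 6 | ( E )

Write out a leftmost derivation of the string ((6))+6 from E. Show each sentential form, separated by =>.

E => E+A   [E ::= E + A]
E+A => A+A   [E ::= A]
A+A => (E)+A   [A ::= ( E )]
(E)+A => (A)+A   [E ::= A]
(A)+A => ((E))+A   [A ::= ( E )]
((E))+A => ((A))+A   [E ::= A]
((A))+A => ((6))+A   [A ::= 6]
((6))+A => ((6))+6   [A ::= 6]

E => E+A => A+A => (E)+A => (A)+A => ((E))+A => ((A))+A => ((6))+A => ((6))+6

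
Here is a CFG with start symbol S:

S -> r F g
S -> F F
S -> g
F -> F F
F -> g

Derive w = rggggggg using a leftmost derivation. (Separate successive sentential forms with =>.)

S=>rFg=>rFFg=>rFFFg=>rFFFFg=>rFFFFFg=>rFFFFFFg=>rgFFFFFg=>rggFFFFg=>rgggFFFg=>rggggFFg=>rgggggFg=>rggggggg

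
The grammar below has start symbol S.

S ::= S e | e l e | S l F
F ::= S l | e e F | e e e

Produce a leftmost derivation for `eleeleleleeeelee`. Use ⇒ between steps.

S ⇒ Se   [S ::= S e]
Se ⇒ See   [S ::= S e]
See ⇒ SlFee   [S ::= S l F]
SlFee ⇒ SelFee   [S ::= S e]
SelFee ⇒ eleelFee   [S ::= e l e]
eleelFee ⇒ eleelSlee   [F ::= S l]
eleelSlee ⇒ eleelSelee   [S ::= S e]
eleelSelee ⇒ eleelSlFelee   [S ::= S l F]
eleelSlFelee ⇒ eleelelelFelee   [S ::= e l e]
eleelelelFelee ⇒ eleeleleleeeelee   [F ::= e e e]

S ⇒ Se ⇒ See ⇒ SlFee ⇒ SelFee ⇒ eleelFee ⇒ eleelSlee ⇒ eleelSelee ⇒ eleelSlFelee ⇒ eleelelelFelee ⇒ eleeleleleeeelee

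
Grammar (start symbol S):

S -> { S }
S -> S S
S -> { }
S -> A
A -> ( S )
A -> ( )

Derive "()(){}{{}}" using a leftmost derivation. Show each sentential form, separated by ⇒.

S ⇒ SS ⇒ AS ⇒ ()S ⇒ ()SS ⇒ ()AS ⇒ ()()S ⇒ ()()SS ⇒ ()(){}S ⇒ ()(){}{S} ⇒ ()(){}{{}}

S ⇒ SS   [S -> S S]
SS ⇒ AS   [S -> A]
AS ⇒ ()S   [A -> ( )]
()S ⇒ ()SS   [S -> S S]
()SS ⇒ ()AS   [S -> A]
()AS ⇒ ()()S   [A -> ( )]
()()S ⇒ ()()SS   [S -> S S]
()()SS ⇒ ()(){}S   [S -> { }]
()(){}S ⇒ ()(){}{S}   [S -> { S }]
()(){}{S} ⇒ ()(){}{{}}   [S -> { }]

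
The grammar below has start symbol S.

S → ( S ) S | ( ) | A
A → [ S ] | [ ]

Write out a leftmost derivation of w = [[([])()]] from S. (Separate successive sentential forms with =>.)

S => A   [S → A]
A => [S]   [A → [ S ]]
[S] => [A]   [S → A]
[A] => [[S]]   [A → [ S ]]
[[S]] => [[(S)S]]   [S → ( S ) S]
[[(S)S]] => [[(A)S]]   [S → A]
[[(A)S]] => [[([])S]]   [A → [ ]]
[[([])S]] => [[([])()]]   [S → ( )]

S => A => [S] => [A] => [[S]] => [[(S)S]] => [[(A)S]] => [[([])S]] => [[([])()]]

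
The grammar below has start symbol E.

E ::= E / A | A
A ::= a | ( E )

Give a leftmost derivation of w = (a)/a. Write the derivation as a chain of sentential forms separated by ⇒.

E ⇒ E/A ⇒ A/A ⇒ (E)/A ⇒ (A)/A ⇒ (a)/A ⇒ (a)/a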